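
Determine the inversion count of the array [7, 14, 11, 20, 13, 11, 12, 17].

Finding inversions in [7, 14, 11, 20, 13, 11, 12, 17]:

(1, 2): arr[1]=14 > arr[2]=11
(1, 4): arr[1]=14 > arr[4]=13
(1, 5): arr[1]=14 > arr[5]=11
(1, 6): arr[1]=14 > arr[6]=12
(3, 4): arr[3]=20 > arr[4]=13
(3, 5): arr[3]=20 > arr[5]=11
(3, 6): arr[3]=20 > arr[6]=12
(3, 7): arr[3]=20 > arr[7]=17
(4, 5): arr[4]=13 > arr[5]=11
(4, 6): arr[4]=13 > arr[6]=12

Total inversions: 10

The array has 10 inversion(s): (1,2), (1,4), (1,5), (1,6), (3,4), (3,5), (3,6), (3,7), (4,5), (4,6). Each pair (i,j) satisfies i < j and arr[i] > arr[j].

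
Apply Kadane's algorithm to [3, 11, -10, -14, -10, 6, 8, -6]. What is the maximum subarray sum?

Using Kadane's algorithm on [3, 11, -10, -14, -10, 6, 8, -6]:

Scanning through the array:
Position 1 (value 11): max_ending_here = 14, max_so_far = 14
Position 2 (value -10): max_ending_here = 4, max_so_far = 14
Position 3 (value -14): max_ending_here = -10, max_so_far = 14
Position 4 (value -10): max_ending_here = -10, max_so_far = 14
Position 5 (value 6): max_ending_here = 6, max_so_far = 14
Position 6 (value 8): max_ending_here = 14, max_so_far = 14
Position 7 (value -6): max_ending_here = 8, max_so_far = 14

Maximum subarray: [3, 11]
Maximum sum: 14

The maximum subarray is [3, 11] with sum 14. This subarray runs from index 0 to index 1.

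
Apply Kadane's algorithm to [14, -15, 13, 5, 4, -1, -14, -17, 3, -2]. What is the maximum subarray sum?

Using Kadane's algorithm on [14, -15, 13, 5, 4, -1, -14, -17, 3, -2]:

Scanning through the array:
Position 1 (value -15): max_ending_here = -1, max_so_far = 14
Position 2 (value 13): max_ending_here = 13, max_so_far = 14
Position 3 (value 5): max_ending_here = 18, max_so_far = 18
Position 4 (value 4): max_ending_here = 22, max_so_far = 22
Position 5 (value -1): max_ending_here = 21, max_so_far = 22
Position 6 (value -14): max_ending_here = 7, max_so_far = 22
Position 7 (value -17): max_ending_here = -10, max_so_far = 22
Position 8 (value 3): max_ending_here = 3, max_so_far = 22
Position 9 (value -2): max_ending_here = 1, max_so_far = 22

Maximum subarray: [13, 5, 4]
Maximum sum: 22

The maximum subarray is [13, 5, 4] with sum 22. This subarray runs from index 2 to index 4.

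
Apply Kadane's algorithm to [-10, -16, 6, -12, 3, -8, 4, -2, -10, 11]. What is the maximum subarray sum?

Using Kadane's algorithm on [-10, -16, 6, -12, 3, -8, 4, -2, -10, 11]:

Scanning through the array:
Position 1 (value -16): max_ending_here = -16, max_so_far = -10
Position 2 (value 6): max_ending_here = 6, max_so_far = 6
Position 3 (value -12): max_ending_here = -6, max_so_far = 6
Position 4 (value 3): max_ending_here = 3, max_so_far = 6
Position 5 (value -8): max_ending_here = -5, max_so_far = 6
Position 6 (value 4): max_ending_here = 4, max_so_far = 6
Position 7 (value -2): max_ending_here = 2, max_so_far = 6
Position 8 (value -10): max_ending_here = -8, max_so_far = 6
Position 9 (value 11): max_ending_here = 11, max_so_far = 11

Maximum subarray: [11]
Maximum sum: 11

The maximum subarray is [11] with sum 11. This subarray runs from index 9 to index 9.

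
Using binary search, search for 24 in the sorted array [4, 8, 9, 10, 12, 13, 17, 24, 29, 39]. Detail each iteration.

Binary search for 24 in [4, 8, 9, 10, 12, 13, 17, 24, 29, 39]:

lo=0, hi=9, mid=4, arr[mid]=12 -> 12 < 24, search right half
lo=5, hi=9, mid=7, arr[mid]=24 -> Found target at index 7!

Binary search finds 24 at index 7 after 2 comparisons. The search repeatedly halves the search space by comparing with the middle element.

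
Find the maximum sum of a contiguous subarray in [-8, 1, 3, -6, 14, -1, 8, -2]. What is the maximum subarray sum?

Using Kadane's algorithm on [-8, 1, 3, -6, 14, -1, 8, -2]:

Scanning through the array:
Position 1 (value 1): max_ending_here = 1, max_so_far = 1
Position 2 (value 3): max_ending_here = 4, max_so_far = 4
Position 3 (value -6): max_ending_here = -2, max_so_far = 4
Position 4 (value 14): max_ending_here = 14, max_so_far = 14
Position 5 (value -1): max_ending_here = 13, max_so_far = 14
Position 6 (value 8): max_ending_here = 21, max_so_far = 21
Position 7 (value -2): max_ending_here = 19, max_so_far = 21

Maximum subarray: [14, -1, 8]
Maximum sum: 21

The maximum subarray is [14, -1, 8] with sum 21. This subarray runs from index 4 to index 6.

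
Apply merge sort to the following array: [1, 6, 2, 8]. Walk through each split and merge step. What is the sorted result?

Merge sort trace:

Split: [1, 6, 2, 8] -> [1, 6] and [2, 8]
  Split: [1, 6] -> [1] and [6]
  Merge: [1] + [6] -> [1, 6]
  Split: [2, 8] -> [2] and [8]
  Merge: [2] + [8] -> [2, 8]
Merge: [1, 6] + [2, 8] -> [1, 2, 6, 8]

Final sorted array: [1, 2, 6, 8]

The merge sort proceeds by recursively splitting the array and merging sorted halves.
After all merges, the sorted array is [1, 2, 6, 8].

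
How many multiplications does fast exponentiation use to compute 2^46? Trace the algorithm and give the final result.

Computing 2^46 by squaring (build up from 2^1; each line after the first costs one multiplication):

2^1 = 2
2^2 = (2^1)^2 = 2^2 = 4
2^4 = (2^2)^2 = 4^2 = 16
2^5 = 2 * 2^4 = 2 * 16 = 32
2^10 = (2^5)^2 = 32^2 = 1024
2^11 = 2 * 2^10 = 2 * 1024 = 2048
2^22 = (2^11)^2 = 2048^2 = 4194304
2^23 = 2 * 2^22 = 2 * 4194304 = 8388608
2^46 = (2^23)^2 = 8388608^2 = 70368744177664

Result: 70368744177664
Multiplications needed: 8 (8 lines after 2^1)

2^46 = 70368744177664. Using exponentiation by squaring, this requires 8 multiplications. The key idea: if the exponent is even, square the half-power; if odd, multiply by the base once.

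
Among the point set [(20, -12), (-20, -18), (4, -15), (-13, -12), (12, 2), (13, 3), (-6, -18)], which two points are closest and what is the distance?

Computing all pairwise distances among 7 points:

d((20, -12), (-20, -18)) = 40.4475
d((20, -12), (4, -15)) = 16.2788
d((20, -12), (-13, -12)) = 33.0
d((20, -12), (12, 2)) = 16.1245
d((20, -12), (13, 3)) = 16.5529
d((20, -12), (-6, -18)) = 26.6833
d((-20, -18), (4, -15)) = 24.1868
d((-20, -18), (-13, -12)) = 9.2195
d((-20, -18), (12, 2)) = 37.7359
d((-20, -18), (13, 3)) = 39.1152
d((-20, -18), (-6, -18)) = 14.0
d((4, -15), (-13, -12)) = 17.2627
d((4, -15), (12, 2)) = 18.7883
d((4, -15), (13, 3)) = 20.1246
d((4, -15), (-6, -18)) = 10.4403
d((-13, -12), (12, 2)) = 28.6531
d((-13, -12), (13, 3)) = 30.0167
d((-13, -12), (-6, -18)) = 9.2195
d((12, 2), (13, 3)) = 1.4142 <-- minimum
d((12, 2), (-6, -18)) = 26.9072
d((13, 3), (-6, -18)) = 28.3196

Closest pair: (12, 2) and (13, 3) with distance 1.4142

The closest pair is (12, 2) and (13, 3) with Euclidean distance 1.4142. For 7 points, brute-force pairwise comparison is shown above. For large n, the divide-and-conquer algorithm (sort by x, recurse on halves, check the dividing strip) achieves O(n log n).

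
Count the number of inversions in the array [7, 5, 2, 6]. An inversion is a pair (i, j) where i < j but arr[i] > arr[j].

Finding inversions in [7, 5, 2, 6]:

(0, 1): arr[0]=7 > arr[1]=5
(0, 2): arr[0]=7 > arr[2]=2
(0, 3): arr[0]=7 > arr[3]=6
(1, 2): arr[1]=5 > arr[2]=2

Total inversions: 4

The array has 4 inversion(s): (0,1), (0,2), (0,3), (1,2). Each pair (i,j) satisfies i < j and arr[i] > arr[j].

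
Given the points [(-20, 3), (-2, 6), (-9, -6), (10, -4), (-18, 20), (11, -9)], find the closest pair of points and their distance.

Computing all pairwise distances among 6 points:

d((-20, 3), (-2, 6)) = 18.2483
d((-20, 3), (-9, -6)) = 14.2127
d((-20, 3), (10, -4)) = 30.8058
d((-20, 3), (-18, 20)) = 17.1172
d((-20, 3), (11, -9)) = 33.2415
d((-2, 6), (-9, -6)) = 13.8924
d((-2, 6), (10, -4)) = 15.6205
d((-2, 6), (-18, 20)) = 21.2603
d((-2, 6), (11, -9)) = 19.8494
d((-9, -6), (10, -4)) = 19.105
d((-9, -6), (-18, 20)) = 27.5136
d((-9, -6), (11, -9)) = 20.2237
d((10, -4), (-18, 20)) = 36.8782
d((10, -4), (11, -9)) = 5.099 <-- minimum
d((-18, 20), (11, -9)) = 41.0122

Closest pair: (10, -4) and (11, -9) with distance 5.099

The closest pair is (10, -4) and (11, -9) with Euclidean distance 5.099. For 6 points, brute-force pairwise comparison is shown above. For large n, the divide-and-conquer algorithm (sort by x, recurse on halves, check the dividing strip) achieves O(n log n).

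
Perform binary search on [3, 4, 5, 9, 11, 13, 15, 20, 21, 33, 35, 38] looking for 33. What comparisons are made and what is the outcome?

Binary search for 33 in [3, 4, 5, 9, 11, 13, 15, 20, 21, 33, 35, 38]:

lo=0, hi=11, mid=5, arr[mid]=13 -> 13 < 33, search right half
lo=6, hi=11, mid=8, arr[mid]=21 -> 21 < 33, search right half
lo=9, hi=11, mid=10, arr[mid]=35 -> 35 > 33, search left half
lo=9, hi=9, mid=9, arr[mid]=33 -> Found target at index 9!

Binary search finds 33 at index 9 after 4 comparisons. The search repeatedly halves the search space by comparing with the middle element.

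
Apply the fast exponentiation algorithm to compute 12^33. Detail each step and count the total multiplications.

Computing 12^33 by squaring (build up from 12^1; each line after the first costs one multiplication):

12^1 = 12
12^2 = (12^1)^2 = 12^2 = 144
12^4 = (12^2)^2 = 144^2 = 20736
12^8 = (12^4)^2 = 20736^2 = 429981696
12^16 = (12^8)^2 = 429981696^2 = 184884258895036416
12^32 = (12^16)^2 = 184884258895036416^2 = 34182189187166852111368841966125056
12^33 = 12 * 12^32 = 12 * 34182189187166852111368841966125056 = 410186270246002225336426103593500672

Result: 410186270246002225336426103593500672
Multiplications needed: 6 (6 lines after 12^1)

12^33 = 410186270246002225336426103593500672. Using exponentiation by squaring, this requires 6 multiplications. The key idea: if the exponent is even, square the half-power; if odd, multiply by the base once.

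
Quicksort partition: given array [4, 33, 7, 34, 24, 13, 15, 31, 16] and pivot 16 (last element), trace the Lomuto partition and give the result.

Lomuto partition with pivot = 16:

Initial array: [4, 33, 7, 34, 24, 13, 15, 31, 16]

arr[0]=4 <= 16: swap with position 0, array becomes [4, 33, 7, 34, 24, 13, 15, 31, 16]
arr[1]=33 > 16: no swap
arr[2]=7 <= 16: swap with position 1, array becomes [4, 7, 33, 34, 24, 13, 15, 31, 16]
arr[3]=34 > 16: no swap
arr[4]=24 > 16: no swap
arr[5]=13 <= 16: swap with position 2, array becomes [4, 7, 13, 34, 24, 33, 15, 31, 16]
arr[6]=15 <= 16: swap with position 3, array becomes [4, 7, 13, 15, 24, 33, 34, 31, 16]
arr[7]=31 > 16: no swap

Place pivot at position 4: [4, 7, 13, 15, 16, 33, 34, 31, 24]
Pivot position: 4

After partitioning with pivot 16, the array becomes [4, 7, 13, 15, 16, 33, 34, 31, 24]. The pivot is placed at index 4. All elements to the left of the pivot are <= 16, and all elements to the right are > 16.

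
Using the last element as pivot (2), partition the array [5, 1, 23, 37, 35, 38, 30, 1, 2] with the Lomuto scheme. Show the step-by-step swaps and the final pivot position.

Lomuto partition with pivot = 2:

Initial array: [5, 1, 23, 37, 35, 38, 30, 1, 2]

arr[0]=5 > 2: no swap
arr[1]=1 <= 2: swap with position 0, array becomes [1, 5, 23, 37, 35, 38, 30, 1, 2]
arr[2]=23 > 2: no swap
arr[3]=37 > 2: no swap
arr[4]=35 > 2: no swap
arr[5]=38 > 2: no swap
arr[6]=30 > 2: no swap
arr[7]=1 <= 2: swap with position 1, array becomes [1, 1, 23, 37, 35, 38, 30, 5, 2]

Place pivot at position 2: [1, 1, 2, 37, 35, 38, 30, 5, 23]
Pivot position: 2

After partitioning with pivot 2, the array becomes [1, 1, 2, 37, 35, 38, 30, 5, 23]. The pivot is placed at index 2. All elements to the left of the pivot are <= 2, and all elements to the right are > 2.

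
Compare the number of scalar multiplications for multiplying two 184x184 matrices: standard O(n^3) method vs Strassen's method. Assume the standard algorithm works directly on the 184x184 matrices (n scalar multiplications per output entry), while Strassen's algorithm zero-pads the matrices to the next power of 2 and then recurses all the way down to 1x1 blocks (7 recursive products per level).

Matrix multiplication for 184x184 matrices:

Strassen's algorithm requires power-of-2 dimensions. Pad 184x184 to 256x256 (next power of 2).

Standard algorithm: 184^3 = 6229504 multiplications
Strassen's algorithm: 7^(log2(256)) = 7^8 = 5764801 multiplications
Savings: 6229504 - 5764801 = 464703 multiplications

Standard: 6229504 multiplications (184^3). Strassen: 5764801 multiplications (7^8, after padding to 256x256). Strassen reduces 8 recursive multiplications to 7 at each level.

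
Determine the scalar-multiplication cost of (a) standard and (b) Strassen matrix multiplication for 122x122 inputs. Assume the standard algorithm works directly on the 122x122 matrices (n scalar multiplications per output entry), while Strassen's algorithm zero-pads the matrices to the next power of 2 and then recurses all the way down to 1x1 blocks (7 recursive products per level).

Matrix multiplication for 122x122 matrices:

Strassen's algorithm requires power-of-2 dimensions. Pad 122x122 to 128x128 (next power of 2).

Standard algorithm: 122^3 = 1815848 multiplications
Strassen's algorithm: 7^(log2(128)) = 7^7 = 823543 multiplications
Savings: 1815848 - 823543 = 992305 multiplications

Standard: 1815848 multiplications (122^3). Strassen: 823543 multiplications (7^7, after padding to 128x128). Strassen reduces 8 recursive multiplications to 7 at each level.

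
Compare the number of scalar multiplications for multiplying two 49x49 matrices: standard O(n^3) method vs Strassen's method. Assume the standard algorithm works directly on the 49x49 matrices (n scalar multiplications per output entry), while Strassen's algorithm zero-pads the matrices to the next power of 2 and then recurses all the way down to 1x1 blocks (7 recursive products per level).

Matrix multiplication for 49x49 matrices:

Strassen's algorithm requires power-of-2 dimensions. Pad 49x49 to 64x64 (next power of 2).

Standard algorithm: 49^3 = 117649 multiplications
Strassen's algorithm: 7^(log2(64)) = 7^6 = 117649 multiplications
Savings: 117649 - 117649 = 0 multiplications

Standard: 117649 multiplications (49^3). Strassen: 117649 multiplications (7^6, after padding to 64x64). Strassen reduces 8 recursive multiplications to 7 at each level.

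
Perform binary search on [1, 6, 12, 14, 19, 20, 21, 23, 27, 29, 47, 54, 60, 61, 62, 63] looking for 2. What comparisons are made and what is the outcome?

Binary search for 2 in [1, 6, 12, 14, 19, 20, 21, 23, 27, 29, 47, 54, 60, 61, 62, 63]:

lo=0, hi=15, mid=7, arr[mid]=23 -> 23 > 2, search left half
lo=0, hi=6, mid=3, arr[mid]=14 -> 14 > 2, search left half
lo=0, hi=2, mid=1, arr[mid]=6 -> 6 > 2, search left half
lo=0, hi=0, mid=0, arr[mid]=1 -> 1 < 2, search right half
lo=1 > hi=0, target 2 not found

Binary search determines that 2 is not in the array after 4 comparisons. The search space was exhausted without finding the target.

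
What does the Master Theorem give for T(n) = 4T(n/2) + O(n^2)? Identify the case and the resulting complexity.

Master Theorem for T(n) = 4T(n/2) + O(n^2):

a = 4, b = 2, c = 2
log_b(a) = log_2(4) = 2.0000

Case 2: c = 2 = log_2(4) = 2.0000
T(n) = O(n^2 log n) = O(n^2 log n)

For T(n) = 4T(n/2) + O(n^2): log_2(4) = 2.0000. This is Case 2 of the Master Theorem (c = log_b(a), equal work at all levels), giving O(n^2 log n).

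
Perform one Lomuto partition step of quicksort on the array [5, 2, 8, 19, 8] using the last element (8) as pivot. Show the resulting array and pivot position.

Lomuto partition with pivot = 8:

Initial array: [5, 2, 8, 19, 8]

arr[0]=5 <= 8: swap with position 0, array becomes [5, 2, 8, 19, 8]
arr[1]=2 <= 8: swap with position 1, array becomes [5, 2, 8, 19, 8]
arr[2]=8 <= 8: swap with position 2, array becomes [5, 2, 8, 19, 8]
arr[3]=19 > 8: no swap

Place pivot at position 3: [5, 2, 8, 8, 19]
Pivot position: 3

After partitioning with pivot 8, the array becomes [5, 2, 8, 8, 19]. The pivot is placed at index 3. All elements to the left of the pivot are <= 8, and all elements to the right are > 8.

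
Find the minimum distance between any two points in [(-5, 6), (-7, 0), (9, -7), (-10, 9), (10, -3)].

Computing all pairwise distances among 5 points:

d((-5, 6), (-7, 0)) = 6.3246
d((-5, 6), (9, -7)) = 19.105
d((-5, 6), (-10, 9)) = 5.831
d((-5, 6), (10, -3)) = 17.4929
d((-7, 0), (9, -7)) = 17.4642
d((-7, 0), (-10, 9)) = 9.4868
d((-7, 0), (10, -3)) = 17.2627
d((9, -7), (-10, 9)) = 24.8395
d((9, -7), (10, -3)) = 4.1231 <-- minimum
d((-10, 9), (10, -3)) = 23.3238

Closest pair: (9, -7) and (10, -3) with distance 4.1231

The closest pair is (9, -7) and (10, -3) with Euclidean distance 4.1231. For 5 points, brute-force pairwise comparison is shown above. For large n, the divide-and-conquer algorithm (sort by x, recurse on halves, check the dividing strip) achieves O(n log n).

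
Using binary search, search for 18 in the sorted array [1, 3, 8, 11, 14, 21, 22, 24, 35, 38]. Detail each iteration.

Binary search for 18 in [1, 3, 8, 11, 14, 21, 22, 24, 35, 38]:

lo=0, hi=9, mid=4, arr[mid]=14 -> 14 < 18, search right half
lo=5, hi=9, mid=7, arr[mid]=24 -> 24 > 18, search left half
lo=5, hi=6, mid=5, arr[mid]=21 -> 21 > 18, search left half
lo=5 > hi=4, target 18 not found

Binary search determines that 18 is not in the array after 3 comparisons. The search space was exhausted without finding the target.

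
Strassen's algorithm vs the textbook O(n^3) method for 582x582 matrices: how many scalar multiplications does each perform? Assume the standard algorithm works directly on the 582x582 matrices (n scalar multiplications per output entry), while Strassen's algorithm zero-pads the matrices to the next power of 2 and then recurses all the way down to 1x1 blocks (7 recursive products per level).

Matrix multiplication for 582x582 matrices:

Strassen's algorithm requires power-of-2 dimensions. Pad 582x582 to 1024x1024 (next power of 2).

Standard algorithm: 582^3 = 197137368 multiplications
Strassen's algorithm: 7^(log2(1024)) = 7^10 = 282475249 multiplications
Difference: 197137368 - 282475249 = -85337881 (Strassen uses MORE here due to padding overhead — for small or just-over-power-of-2 n, padding can outweigh the per-level savings)

Standard: 197137368 multiplications (582^3). Strassen: 282475249 multiplications (7^10, after padding to 1024x1024). Strassen reduces 8 recursive multiplications to 7 at each level.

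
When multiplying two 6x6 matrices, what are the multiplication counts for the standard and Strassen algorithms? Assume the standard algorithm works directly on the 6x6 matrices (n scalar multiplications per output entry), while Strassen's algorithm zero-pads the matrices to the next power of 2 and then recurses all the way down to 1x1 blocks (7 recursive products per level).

Matrix multiplication for 6x6 matrices:

Strassen's algorithm requires power-of-2 dimensions. Pad 6x6 to 8x8 (next power of 2).

Standard algorithm: 6^3 = 216 multiplications
Strassen's algorithm: 7^(log2(8)) = 7^3 = 343 multiplications
Difference: 216 - 343 = -127 (Strassen uses MORE here due to padding overhead — for small or just-over-power-of-2 n, padding can outweigh the per-level savings)

Standard: 216 multiplications (6^3). Strassen: 343 multiplications (7^3, after padding to 8x8). Strassen reduces 8 recursive multiplications to 7 at each level.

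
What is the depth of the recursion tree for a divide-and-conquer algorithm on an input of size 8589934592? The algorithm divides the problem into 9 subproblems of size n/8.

For divide and conquer with division factor 8:

Problem sizes at each level:
Level 0: 8589934592
Level 1: 1073741824
Level 2: 134217728
Level 3: 16777216
Level 4: 2097152
Level 5: 262144
Level 6: 32768
Level 7: 4096
Level 8: 512
Level 9: 64
Level 10: 8
Level 11: 1

The root is level 0 and the size-1 base case is level 11 (the tree spans levels 0 through 11, i.e. 12 levels counting the root), so the depth is the number of divisions: log_8(8589934592) = 11

The recursion tree depth is log_8(8589934592) = 11. At each level, the problem size is divided by 8, so it takes 11 divisions to reduce to a base case of size 1. The algorithm makes 9 recursive calls at each level.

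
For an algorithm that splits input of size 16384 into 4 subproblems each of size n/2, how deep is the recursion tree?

For divide and conquer with division factor 2:

Problem sizes at each level:
Level 0: 16384
Level 1: 8192
Level 2: 4096
Level 3: 2048
Level 4: 1024
Level 5: 512
Level 6: 256
Level 7: 128
Level 8: 64
Level 9: 32
Level 10: 16
Level 11: 8
Level 12: 4
Level 13: 2
Level 14: 1

The root is level 0 and the size-1 base case is level 14 (the tree spans levels 0 through 14, i.e. 15 levels counting the root), so the depth is the number of divisions: log_2(16384) = 14

The recursion tree depth is log_2(16384) = 14. At each level, the problem size is divided by 2, so it takes 14 divisions to reduce to a base case of size 1. The algorithm makes 4 recursive calls at each level.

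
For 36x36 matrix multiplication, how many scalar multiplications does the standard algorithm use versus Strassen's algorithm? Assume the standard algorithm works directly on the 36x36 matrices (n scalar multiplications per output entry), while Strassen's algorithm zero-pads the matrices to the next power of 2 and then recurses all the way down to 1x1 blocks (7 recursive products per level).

Matrix multiplication for 36x36 matrices:

Strassen's algorithm requires power-of-2 dimensions. Pad 36x36 to 64x64 (next power of 2).

Standard algorithm: 36^3 = 46656 multiplications
Strassen's algorithm: 7^(log2(64)) = 7^6 = 117649 multiplications
Difference: 46656 - 117649 = -70993 (Strassen uses MORE here due to padding overhead — for small or just-over-power-of-2 n, padding can outweigh the per-level savings)

Standard: 46656 multiplications (36^3). Strassen: 117649 multiplications (7^6, after padding to 64x64). Strassen reduces 8 recursive multiplications to 7 at each level.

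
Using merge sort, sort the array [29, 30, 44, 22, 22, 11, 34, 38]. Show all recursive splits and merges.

Merge sort trace:

Split: [29, 30, 44, 22, 22, 11, 34, 38] -> [29, 30, 44, 22] and [22, 11, 34, 38]
  Split: [29, 30, 44, 22] -> [29, 30] and [44, 22]
    Split: [29, 30] -> [29] and [30]
    Merge: [29] + [30] -> [29, 30]
    Split: [44, 22] -> [44] and [22]
    Merge: [44] + [22] -> [22, 44]
  Merge: [29, 30] + [22, 44] -> [22, 29, 30, 44]
  Split: [22, 11, 34, 38] -> [22, 11] and [34, 38]
    Split: [22, 11] -> [22] and [11]
    Merge: [22] + [11] -> [11, 22]
    Split: [34, 38] -> [34] and [38]
    Merge: [34] + [38] -> [34, 38]
  Merge: [11, 22] + [34, 38] -> [11, 22, 34, 38]
Merge: [22, 29, 30, 44] + [11, 22, 34, 38] -> [11, 22, 22, 29, 30, 34, 38, 44]

Final sorted array: [11, 22, 22, 29, 30, 34, 38, 44]

The merge sort proceeds by recursively splitting the array and merging sorted halves.
After all merges, the sorted array is [11, 22, 22, 29, 30, 34, 38, 44].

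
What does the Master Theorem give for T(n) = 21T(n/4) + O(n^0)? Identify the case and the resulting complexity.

Master Theorem for T(n) = 21T(n/4) + O(n^0):

a = 21, b = 4, c = 0
log_b(a) = log_4(21) = 2.1962

Case 1: c = 0 < log_4(21) = 2.1962
T(n) = O(n^(log_4 21))

For T(n) = 21T(n/4) + O(n^0): log_4(21) = 2.1962. This is Case 1 of the Master Theorem (c < log_b(a), work dominated by leaves), giving O(n^(log_4 21)).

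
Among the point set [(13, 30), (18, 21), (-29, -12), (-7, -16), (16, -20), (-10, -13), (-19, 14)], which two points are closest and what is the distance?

Computing all pairwise distances among 7 points:

d((13, 30), (18, 21)) = 10.2956
d((13, 30), (-29, -12)) = 59.397
d((13, 30), (-7, -16)) = 50.1597
d((13, 30), (16, -20)) = 50.0899
d((13, 30), (-10, -13)) = 48.7647
d((13, 30), (-19, 14)) = 35.7771
d((18, 21), (-29, -12)) = 57.4282
d((18, 21), (-7, -16)) = 44.6542
d((18, 21), (16, -20)) = 41.0488
d((18, 21), (-10, -13)) = 44.0454
d((18, 21), (-19, 14)) = 37.6563
d((-29, -12), (-7, -16)) = 22.3607
d((-29, -12), (16, -20)) = 45.7056
d((-29, -12), (-10, -13)) = 19.0263
d((-29, -12), (-19, 14)) = 27.8568
d((-7, -16), (16, -20)) = 23.3452
d((-7, -16), (-10, -13)) = 4.2426 <-- minimum
d((-7, -16), (-19, 14)) = 32.311
d((16, -20), (-10, -13)) = 26.9258
d((16, -20), (-19, 14)) = 48.7955
d((-10, -13), (-19, 14)) = 28.4605

Closest pair: (-7, -16) and (-10, -13) with distance 4.2426

The closest pair is (-7, -16) and (-10, -13) with Euclidean distance 4.2426. For 7 points, brute-force pairwise comparison is shown above. For large n, the divide-and-conquer algorithm (sort by x, recurse on halves, check the dividing strip) achieves O(n log n).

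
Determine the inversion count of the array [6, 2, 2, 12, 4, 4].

Finding inversions in [6, 2, 2, 12, 4, 4]:

(0, 1): arr[0]=6 > arr[1]=2
(0, 2): arr[0]=6 > arr[2]=2
(0, 4): arr[0]=6 > arr[4]=4
(0, 5): arr[0]=6 > arr[5]=4
(3, 4): arr[3]=12 > arr[4]=4
(3, 5): arr[3]=12 > arr[5]=4

Total inversions: 6

The array has 6 inversion(s): (0,1), (0,2), (0,4), (0,5), (3,4), (3,5). Each pair (i,j) satisfies i < j and arr[i] > arr[j].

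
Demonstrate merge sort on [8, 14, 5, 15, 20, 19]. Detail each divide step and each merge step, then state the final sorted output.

Merge sort trace:

Split: [8, 14, 5, 15, 20, 19] -> [8, 14, 5] and [15, 20, 19]
  Split: [8, 14, 5] -> [8] and [14, 5]
    Split: [14, 5] -> [14] and [5]
    Merge: [14] + [5] -> [5, 14]
  Merge: [8] + [5, 14] -> [5, 8, 14]
  Split: [15, 20, 19] -> [15] and [20, 19]
    Split: [20, 19] -> [20] and [19]
    Merge: [20] + [19] -> [19, 20]
  Merge: [15] + [19, 20] -> [15, 19, 20]
Merge: [5, 8, 14] + [15, 19, 20] -> [5, 8, 14, 15, 19, 20]

Final sorted array: [5, 8, 14, 15, 19, 20]

The merge sort proceeds by recursively splitting the array and merging sorted halves.
After all merges, the sorted array is [5, 8, 14, 15, 19, 20].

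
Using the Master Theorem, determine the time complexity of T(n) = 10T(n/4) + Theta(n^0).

Master Theorem for T(n) = 10T(n/4) + O(n^0):

a = 10, b = 4, c = 0
log_b(a) = log_4(10) = 1.6610

Case 1: c = 0 < log_4(10) = 1.6610
T(n) = O(n^(log_4 10))

For T(n) = 10T(n/4) + O(n^0): log_4(10) = 1.6610. This is Case 1 of the Master Theorem (c < log_b(a), work dominated by leaves), giving O(n^(log_4 10)).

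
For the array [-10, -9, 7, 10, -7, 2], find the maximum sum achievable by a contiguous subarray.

Using Kadane's algorithm on [-10, -9, 7, 10, -7, 2]:

Scanning through the array:
Position 1 (value -9): max_ending_here = -9, max_so_far = -9
Position 2 (value 7): max_ending_here = 7, max_so_far = 7
Position 3 (value 10): max_ending_here = 17, max_so_far = 17
Position 4 (value -7): max_ending_here = 10, max_so_far = 17
Position 5 (value 2): max_ending_here = 12, max_so_far = 17

Maximum subarray: [7, 10]
Maximum sum: 17

The maximum subarray is [7, 10] with sum 17. This subarray runs from index 2 to index 3.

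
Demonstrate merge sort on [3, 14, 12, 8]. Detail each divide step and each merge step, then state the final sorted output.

Merge sort trace:

Split: [3, 14, 12, 8] -> [3, 14] and [12, 8]
  Split: [3, 14] -> [3] and [14]
  Merge: [3] + [14] -> [3, 14]
  Split: [12, 8] -> [12] and [8]
  Merge: [12] + [8] -> [8, 12]
Merge: [3, 14] + [8, 12] -> [3, 8, 12, 14]

Final sorted array: [3, 8, 12, 14]

The merge sort proceeds by recursively splitting the array and merging sorted halves.
After all merges, the sorted array is [3, 8, 12, 14].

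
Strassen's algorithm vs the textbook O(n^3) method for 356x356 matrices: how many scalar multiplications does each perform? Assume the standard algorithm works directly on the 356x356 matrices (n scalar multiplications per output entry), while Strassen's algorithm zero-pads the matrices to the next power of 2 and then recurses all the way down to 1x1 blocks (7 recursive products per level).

Matrix multiplication for 356x356 matrices:

Strassen's algorithm requires power-of-2 dimensions. Pad 356x356 to 512x512 (next power of 2).

Standard algorithm: 356^3 = 45118016 multiplications
Strassen's algorithm: 7^(log2(512)) = 7^9 = 40353607 multiplications
Savings: 45118016 - 40353607 = 4764409 multiplications

Standard: 45118016 multiplications (356^3). Strassen: 40353607 multiplications (7^9, after padding to 512x512). Strassen reduces 8 recursive multiplications to 7 at each level.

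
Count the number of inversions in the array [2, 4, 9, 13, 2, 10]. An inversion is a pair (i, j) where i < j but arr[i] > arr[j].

Finding inversions in [2, 4, 9, 13, 2, 10]:

(1, 4): arr[1]=4 > arr[4]=2
(2, 4): arr[2]=9 > arr[4]=2
(3, 4): arr[3]=13 > arr[4]=2
(3, 5): arr[3]=13 > arr[5]=10

Total inversions: 4

The array has 4 inversion(s): (1,4), (2,4), (3,4), (3,5). Each pair (i,j) satisfies i < j and arr[i] > arr[j].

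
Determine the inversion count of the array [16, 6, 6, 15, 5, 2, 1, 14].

Finding inversions in [16, 6, 6, 15, 5, 2, 1, 14]:

(0, 1): arr[0]=16 > arr[1]=6
(0, 2): arr[0]=16 > arr[2]=6
(0, 3): arr[0]=16 > arr[3]=15
(0, 4): arr[0]=16 > arr[4]=5
(0, 5): arr[0]=16 > arr[5]=2
(0, 6): arr[0]=16 > arr[6]=1
(0, 7): arr[0]=16 > arr[7]=14
(1, 4): arr[1]=6 > arr[4]=5
(1, 5): arr[1]=6 > arr[5]=2
(1, 6): arr[1]=6 > arr[6]=1
(2, 4): arr[2]=6 > arr[4]=5
(2, 5): arr[2]=6 > arr[5]=2
(2, 6): arr[2]=6 > arr[6]=1
(3, 4): arr[3]=15 > arr[4]=5
(3, 5): arr[3]=15 > arr[5]=2
(3, 6): arr[3]=15 > arr[6]=1
(3, 7): arr[3]=15 > arr[7]=14
(4, 5): arr[4]=5 > arr[5]=2
(4, 6): arr[4]=5 > arr[6]=1
(5, 6): arr[5]=2 > arr[6]=1

Total inversions: 20

The array has 20 inversion(s): (0,1), (0,2), (0,3), (0,4), (0,5), (0,6), (0,7), (1,4), (1,5), (1,6), (2,4), (2,5), (2,6), (3,4), (3,5), (3,6), (3,7), (4,5), (4,6), (5,6). Each pair (i,j) satisfies i < j and arr[i] > arr[j].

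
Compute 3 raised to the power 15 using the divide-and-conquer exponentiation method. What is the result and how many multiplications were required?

Computing 3^15 by squaring (build up from 3^1; each line after the first costs one multiplication):

3^1 = 3
3^2 = (3^1)^2 = 3^2 = 9
3^3 = 3 * 3^2 = 3 * 9 = 27
3^6 = (3^3)^2 = 27^2 = 729
3^7 = 3 * 3^6 = 3 * 729 = 2187
3^14 = (3^7)^2 = 2187^2 = 4782969
3^15 = 3 * 3^14 = 3 * 4782969 = 14348907

Result: 14348907
Multiplications needed: 6 (6 lines after 3^1)

3^15 = 14348907. Using exponentiation by squaring, this requires 6 multiplications. The key idea: if the exponent is even, square the half-power; if odd, multiply by the base once.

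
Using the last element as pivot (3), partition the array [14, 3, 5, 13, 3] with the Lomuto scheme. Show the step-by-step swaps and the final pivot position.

Lomuto partition with pivot = 3:

Initial array: [14, 3, 5, 13, 3]

arr[0]=14 > 3: no swap
arr[1]=3 <= 3: swap with position 0, array becomes [3, 14, 5, 13, 3]
arr[2]=5 > 3: no swap
arr[3]=13 > 3: no swap

Place pivot at position 1: [3, 3, 5, 13, 14]
Pivot position: 1

After partitioning with pivot 3, the array becomes [3, 3, 5, 13, 14]. The pivot is placed at index 1. All elements to the left of the pivot are <= 3, and all elements to the right are > 3.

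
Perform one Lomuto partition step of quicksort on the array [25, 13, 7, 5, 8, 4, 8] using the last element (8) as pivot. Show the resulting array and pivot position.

Lomuto partition with pivot = 8:

Initial array: [25, 13, 7, 5, 8, 4, 8]

arr[0]=25 > 8: no swap
arr[1]=13 > 8: no swap
arr[2]=7 <= 8: swap with position 0, array becomes [7, 13, 25, 5, 8, 4, 8]
arr[3]=5 <= 8: swap with position 1, array becomes [7, 5, 25, 13, 8, 4, 8]
arr[4]=8 <= 8: swap with position 2, array becomes [7, 5, 8, 13, 25, 4, 8]
arr[5]=4 <= 8: swap with position 3, array becomes [7, 5, 8, 4, 25, 13, 8]

Place pivot at position 4: [7, 5, 8, 4, 8, 13, 25]
Pivot position: 4

After partitioning with pivot 8, the array becomes [7, 5, 8, 4, 8, 13, 25]. The pivot is placed at index 4. All elements to the left of the pivot are <= 8, and all elements to the right are > 8.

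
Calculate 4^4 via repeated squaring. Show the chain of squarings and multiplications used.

Computing 4^4 by squaring (build up from 4^1; each line after the first costs one multiplication):

4^1 = 4
4^2 = (4^1)^2 = 4^2 = 16
4^4 = (4^2)^2 = 16^2 = 256

Result: 256
Multiplications needed: 2 (2 lines after 4^1)

4^4 = 256. Using exponentiation by squaring, this requires 2 multiplications. The key idea: if the exponent is even, square the half-power; if odd, multiply by the base once.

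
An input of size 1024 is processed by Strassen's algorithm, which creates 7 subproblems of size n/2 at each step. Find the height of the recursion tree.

For divide and conquer with division factor 2:

Problem sizes at each level:
Level 0: 1024
Level 1: 512
Level 2: 256
Level 3: 128
Level 4: 64
Level 5: 32
Level 6: 16
Level 7: 8
Level 8: 4
Level 9: 2
Level 10: 1

The root is level 0 and the size-1 base case is level 10 (the tree spans levels 0 through 10, i.e. 11 levels counting the root), so the depth is the number of divisions: log_2(1024) = 10

The recursion tree depth is log_2(1024) = 10. At each level, the problem size is divided by 2, so it takes 10 divisions to reduce to a base case of size 1. The algorithm makes 7 recursive calls at each level.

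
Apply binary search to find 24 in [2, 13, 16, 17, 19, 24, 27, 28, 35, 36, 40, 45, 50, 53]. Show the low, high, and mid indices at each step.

Binary search for 24 in [2, 13, 16, 17, 19, 24, 27, 28, 35, 36, 40, 45, 50, 53]:

lo=0, hi=13, mid=6, arr[mid]=27 -> 27 > 24, search left half
lo=0, hi=5, mid=2, arr[mid]=16 -> 16 < 24, search right half
lo=3, hi=5, mid=4, arr[mid]=19 -> 19 < 24, search right half
lo=5, hi=5, mid=5, arr[mid]=24 -> Found target at index 5!

Binary search finds 24 at index 5 after 4 comparisons. The search repeatedly halves the search space by comparing with the middle element.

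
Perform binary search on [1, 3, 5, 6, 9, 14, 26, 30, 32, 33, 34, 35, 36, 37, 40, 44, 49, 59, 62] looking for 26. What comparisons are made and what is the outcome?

Binary search for 26 in [1, 3, 5, 6, 9, 14, 26, 30, 32, 33, 34, 35, 36, 37, 40, 44, 49, 59, 62]:

lo=0, hi=18, mid=9, arr[mid]=33 -> 33 > 26, search left half
lo=0, hi=8, mid=4, arr[mid]=9 -> 9 < 26, search right half
lo=5, hi=8, mid=6, arr[mid]=26 -> Found target at index 6!

Binary search finds 26 at index 6 after 3 comparisons. The search repeatedly halves the search space by comparing with the middle element.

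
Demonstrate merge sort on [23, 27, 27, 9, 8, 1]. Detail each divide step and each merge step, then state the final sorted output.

Merge sort trace:

Split: [23, 27, 27, 9, 8, 1] -> [23, 27, 27] and [9, 8, 1]
  Split: [23, 27, 27] -> [23] and [27, 27]
    Split: [27, 27] -> [27] and [27]
    Merge: [27] + [27] -> [27, 27]
  Merge: [23] + [27, 27] -> [23, 27, 27]
  Split: [9, 8, 1] -> [9] and [8, 1]
    Split: [8, 1] -> [8] and [1]
    Merge: [8] + [1] -> [1, 8]
  Merge: [9] + [1, 8] -> [1, 8, 9]
Merge: [23, 27, 27] + [1, 8, 9] -> [1, 8, 9, 23, 27, 27]

Final sorted array: [1, 8, 9, 23, 27, 27]

The merge sort proceeds by recursively splitting the array and merging sorted halves.
After all merges, the sorted array is [1, 8, 9, 23, 27, 27].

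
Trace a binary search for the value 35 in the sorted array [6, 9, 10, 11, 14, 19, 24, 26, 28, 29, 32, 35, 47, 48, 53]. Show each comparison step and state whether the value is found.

Binary search for 35 in [6, 9, 10, 11, 14, 19, 24, 26, 28, 29, 32, 35, 47, 48, 53]:

lo=0, hi=14, mid=7, arr[mid]=26 -> 26 < 35, search right half
lo=8, hi=14, mid=11, arr[mid]=35 -> Found target at index 11!

Binary search finds 35 at index 11 after 2 comparisons. The search repeatedly halves the search space by comparing with the middle element.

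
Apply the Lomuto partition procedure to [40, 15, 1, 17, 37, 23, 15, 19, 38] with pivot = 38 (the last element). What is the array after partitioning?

Lomuto partition with pivot = 38:

Initial array: [40, 15, 1, 17, 37, 23, 15, 19, 38]

arr[0]=40 > 38: no swap
arr[1]=15 <= 38: swap with position 0, array becomes [15, 40, 1, 17, 37, 23, 15, 19, 38]
arr[2]=1 <= 38: swap with position 1, array becomes [15, 1, 40, 17, 37, 23, 15, 19, 38]
arr[3]=17 <= 38: swap with position 2, array becomes [15, 1, 17, 40, 37, 23, 15, 19, 38]
arr[4]=37 <= 38: swap with position 3, array becomes [15, 1, 17, 37, 40, 23, 15, 19, 38]
arr[5]=23 <= 38: swap with position 4, array becomes [15, 1, 17, 37, 23, 40, 15, 19, 38]
arr[6]=15 <= 38: swap with position 5, array becomes [15, 1, 17, 37, 23, 15, 40, 19, 38]
arr[7]=19 <= 38: swap with position 6, array becomes [15, 1, 17, 37, 23, 15, 19, 40, 38]

Place pivot at position 7: [15, 1, 17, 37, 23, 15, 19, 38, 40]
Pivot position: 7

After partitioning with pivot 38, the array becomes [15, 1, 17, 37, 23, 15, 19, 38, 40]. The pivot is placed at index 7. All elements to the left of the pivot are <= 38, and all elements to the right are > 38.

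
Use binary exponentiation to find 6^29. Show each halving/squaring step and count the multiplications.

Computing 6^29 by squaring (build up from 6^1; each line after the first costs one multiplication):

6^1 = 6
6^2 = (6^1)^2 = 6^2 = 36
6^3 = 6 * 6^2 = 6 * 36 = 216
6^6 = (6^3)^2 = 216^2 = 46656
6^7 = 6 * 6^6 = 6 * 46656 = 279936
6^14 = (6^7)^2 = 279936^2 = 78364164096
6^28 = (6^14)^2 = 78364164096^2 = 6140942214464815497216
6^29 = 6 * 6^28 = 6 * 6140942214464815497216 = 36845653286788892983296

Result: 36845653286788892983296
Multiplications needed: 7 (7 lines after 6^1)

6^29 = 36845653286788892983296. Using exponentiation by squaring, this requires 7 multiplications. The key idea: if the exponent is even, square the half-power; if odd, multiply by the base once.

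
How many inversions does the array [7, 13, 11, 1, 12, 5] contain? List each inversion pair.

Finding inversions in [7, 13, 11, 1, 12, 5]:

(0, 3): arr[0]=7 > arr[3]=1
(0, 5): arr[0]=7 > arr[5]=5
(1, 2): arr[1]=13 > arr[2]=11
(1, 3): arr[1]=13 > arr[3]=1
(1, 4): arr[1]=13 > arr[4]=12
(1, 5): arr[1]=13 > arr[5]=5
(2, 3): arr[2]=11 > arr[3]=1
(2, 5): arr[2]=11 > arr[5]=5
(4, 5): arr[4]=12 > arr[5]=5

Total inversions: 9

The array has 9 inversion(s): (0,3), (0,5), (1,2), (1,3), (1,4), (1,5), (2,3), (2,5), (4,5). Each pair (i,j) satisfies i < j and arr[i] > arr[j].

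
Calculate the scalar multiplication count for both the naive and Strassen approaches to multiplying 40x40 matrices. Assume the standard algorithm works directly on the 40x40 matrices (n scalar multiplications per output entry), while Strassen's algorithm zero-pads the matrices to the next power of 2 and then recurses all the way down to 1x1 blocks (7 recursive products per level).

Matrix multiplication for 40x40 matrices:

Strassen's algorithm requires power-of-2 dimensions. Pad 40x40 to 64x64 (next power of 2).

Standard algorithm: 40^3 = 64000 multiplications
Strassen's algorithm: 7^(log2(64)) = 7^6 = 117649 multiplications
Difference: 64000 - 117649 = -53649 (Strassen uses MORE here due to padding overhead — for small or just-over-power-of-2 n, padding can outweigh the per-level savings)

Standard: 64000 multiplications (40^3). Strassen: 117649 multiplications (7^6, after padding to 64x64). Strassen reduces 8 recursive multiplications to 7 at each level.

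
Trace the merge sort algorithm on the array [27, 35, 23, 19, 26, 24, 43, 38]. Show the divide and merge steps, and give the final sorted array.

Merge sort trace:

Split: [27, 35, 23, 19, 26, 24, 43, 38] -> [27, 35, 23, 19] and [26, 24, 43, 38]
  Split: [27, 35, 23, 19] -> [27, 35] and [23, 19]
    Split: [27, 35] -> [27] and [35]
    Merge: [27] + [35] -> [27, 35]
    Split: [23, 19] -> [23] and [19]
    Merge: [23] + [19] -> [19, 23]
  Merge: [27, 35] + [19, 23] -> [19, 23, 27, 35]
  Split: [26, 24, 43, 38] -> [26, 24] and [43, 38]
    Split: [26, 24] -> [26] and [24]
    Merge: [26] + [24] -> [24, 26]
    Split: [43, 38] -> [43] and [38]
    Merge: [43] + [38] -> [38, 43]
  Merge: [24, 26] + [38, 43] -> [24, 26, 38, 43]
Merge: [19, 23, 27, 35] + [24, 26, 38, 43] -> [19, 23, 24, 26, 27, 35, 38, 43]

Final sorted array: [19, 23, 24, 26, 27, 35, 38, 43]

The merge sort proceeds by recursively splitting the array and merging sorted halves.
After all merges, the sorted array is [19, 23, 24, 26, 27, 35, 38, 43].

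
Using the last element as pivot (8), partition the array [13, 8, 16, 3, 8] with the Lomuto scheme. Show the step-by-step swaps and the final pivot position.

Lomuto partition with pivot = 8:

Initial array: [13, 8, 16, 3, 8]

arr[0]=13 > 8: no swap
arr[1]=8 <= 8: swap with position 0, array becomes [8, 13, 16, 3, 8]
arr[2]=16 > 8: no swap
arr[3]=3 <= 8: swap with position 1, array becomes [8, 3, 16, 13, 8]

Place pivot at position 2: [8, 3, 8, 13, 16]
Pivot position: 2

After partitioning with pivot 8, the array becomes [8, 3, 8, 13, 16]. The pivot is placed at index 2. All elements to the left of the pivot are <= 8, and all elements to the right are > 8.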